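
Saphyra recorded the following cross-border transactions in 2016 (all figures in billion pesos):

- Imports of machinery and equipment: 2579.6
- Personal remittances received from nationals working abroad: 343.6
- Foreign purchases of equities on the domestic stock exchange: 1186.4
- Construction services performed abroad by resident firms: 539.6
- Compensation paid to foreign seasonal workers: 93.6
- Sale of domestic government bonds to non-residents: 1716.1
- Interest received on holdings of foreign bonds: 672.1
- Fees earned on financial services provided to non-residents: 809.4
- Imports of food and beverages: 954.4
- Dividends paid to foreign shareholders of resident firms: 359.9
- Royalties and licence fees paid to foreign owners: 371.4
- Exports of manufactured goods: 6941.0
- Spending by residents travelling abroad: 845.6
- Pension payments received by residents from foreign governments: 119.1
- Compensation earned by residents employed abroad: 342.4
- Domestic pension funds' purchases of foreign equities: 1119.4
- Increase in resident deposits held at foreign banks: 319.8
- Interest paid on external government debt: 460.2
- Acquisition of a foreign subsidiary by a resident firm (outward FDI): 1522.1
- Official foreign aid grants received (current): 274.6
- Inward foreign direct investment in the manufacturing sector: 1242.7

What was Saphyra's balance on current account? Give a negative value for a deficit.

Goods: -2579.6 + 6941.0 - 954.4 = 3407.0
Services: 809.4 + 539.6 - 371.4 - 845.6 = 132.0
Primary income: 342.4 + 672.1 - 93.6 - 460.2 - 359.9 = 100.8
Secondary income: 274.6 + 343.6 + 119.1 = 737.3
Current account = 3407.0 + 132.0 + 100.8 + 737.3 = 4377.1
(Excluded from the current account — financial account: foreign purchases of equities on the domestic stock exchange 1186.4, sale of domestic government bonds to non-residents 1716.1, domestic pension funds' purchases of foreign equities 1119.4, increase in resident deposits held at foreign banks 319.8, acquisition of a foreign subsidiary by a resident firm (outward FDI) 1522.1, inward foreign direct investment in the manufacturing sector 1242.7.)

4377.1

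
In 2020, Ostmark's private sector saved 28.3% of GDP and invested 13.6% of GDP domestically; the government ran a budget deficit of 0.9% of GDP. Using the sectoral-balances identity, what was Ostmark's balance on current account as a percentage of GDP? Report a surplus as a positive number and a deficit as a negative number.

By the sectoral-balances identity, CA = (S_private - I) + (T - G).
Private balance = 28.3 - 13.6 = 14.7
Government balance (T - G) = -0.9
CA = 14.7 + (-0.9) = 13.8

13.8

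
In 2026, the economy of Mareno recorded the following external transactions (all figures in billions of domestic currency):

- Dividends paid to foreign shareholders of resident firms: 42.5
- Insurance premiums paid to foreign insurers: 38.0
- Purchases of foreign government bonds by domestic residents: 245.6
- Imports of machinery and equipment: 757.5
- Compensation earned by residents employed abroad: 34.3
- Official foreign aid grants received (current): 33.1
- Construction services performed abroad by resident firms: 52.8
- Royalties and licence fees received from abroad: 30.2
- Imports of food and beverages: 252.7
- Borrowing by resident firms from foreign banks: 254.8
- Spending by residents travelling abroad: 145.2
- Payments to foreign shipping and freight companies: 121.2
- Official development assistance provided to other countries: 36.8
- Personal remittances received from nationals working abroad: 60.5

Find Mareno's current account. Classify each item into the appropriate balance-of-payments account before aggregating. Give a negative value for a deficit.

-1183.0

Goods: -252.7 - 757.5 = -1010.2
Services: -145.2 + 52.8 + 30.2 - 121.2 - 38.0 = -221.4
Primary income: -42.5 + 34.3 = -8.2
Secondary income: 33.1 - 36.8 + 60.5 = 56.8
Current account = (-1010.2) + (-221.4) + (-8.2) + 56.8 = -1183.0
(Excluded from the current account — financial account: purchases of foreign government bonds by domestic residents 245.6, borrowing by resident firms from foreign banks 254.8.)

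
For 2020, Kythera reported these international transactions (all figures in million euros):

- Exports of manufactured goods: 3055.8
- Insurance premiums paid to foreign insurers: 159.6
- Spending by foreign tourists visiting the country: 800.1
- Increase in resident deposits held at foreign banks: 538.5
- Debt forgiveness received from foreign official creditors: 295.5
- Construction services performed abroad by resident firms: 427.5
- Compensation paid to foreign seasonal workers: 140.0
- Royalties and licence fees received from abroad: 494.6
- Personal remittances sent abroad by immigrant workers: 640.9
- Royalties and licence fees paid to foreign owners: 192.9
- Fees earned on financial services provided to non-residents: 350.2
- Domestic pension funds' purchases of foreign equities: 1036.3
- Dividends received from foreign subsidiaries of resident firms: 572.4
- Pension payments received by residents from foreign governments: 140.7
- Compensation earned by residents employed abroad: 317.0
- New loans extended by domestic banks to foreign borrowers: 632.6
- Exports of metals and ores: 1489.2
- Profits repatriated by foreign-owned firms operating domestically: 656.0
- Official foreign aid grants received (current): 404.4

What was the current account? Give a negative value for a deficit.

Goods: 1489.2 + 3055.8 = 4545.0
Services: 494.6 + 427.5 - 192.9 - 159.6 + 350.2 + 800.1 = 1719.9
Primary income: 317.0 - 140.0 - 656.0 + 572.4 = 93.4
Secondary income: 140.7 - 640.9 + 404.4 = -95.8
Current account = 4545.0 + 1719.9 + 93.4 + (-95.8) = 6262.5
(Excluded from the current account — financial account: increase in resident deposits held at foreign banks 538.5, domestic pension funds' purchases of foreign equities 1036.3, new loans extended by domestic banks to foreign borrowers 632.6; capital account: debt forgiveness received from foreign official creditors 295.5.)

6262.5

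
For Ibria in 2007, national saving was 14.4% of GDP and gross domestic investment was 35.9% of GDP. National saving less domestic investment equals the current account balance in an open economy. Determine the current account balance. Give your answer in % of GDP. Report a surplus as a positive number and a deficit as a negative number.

S - I = CA (net lending to the rest of the world).
CA = S - I = 14.4 - 35.9 = -21.5

-21.5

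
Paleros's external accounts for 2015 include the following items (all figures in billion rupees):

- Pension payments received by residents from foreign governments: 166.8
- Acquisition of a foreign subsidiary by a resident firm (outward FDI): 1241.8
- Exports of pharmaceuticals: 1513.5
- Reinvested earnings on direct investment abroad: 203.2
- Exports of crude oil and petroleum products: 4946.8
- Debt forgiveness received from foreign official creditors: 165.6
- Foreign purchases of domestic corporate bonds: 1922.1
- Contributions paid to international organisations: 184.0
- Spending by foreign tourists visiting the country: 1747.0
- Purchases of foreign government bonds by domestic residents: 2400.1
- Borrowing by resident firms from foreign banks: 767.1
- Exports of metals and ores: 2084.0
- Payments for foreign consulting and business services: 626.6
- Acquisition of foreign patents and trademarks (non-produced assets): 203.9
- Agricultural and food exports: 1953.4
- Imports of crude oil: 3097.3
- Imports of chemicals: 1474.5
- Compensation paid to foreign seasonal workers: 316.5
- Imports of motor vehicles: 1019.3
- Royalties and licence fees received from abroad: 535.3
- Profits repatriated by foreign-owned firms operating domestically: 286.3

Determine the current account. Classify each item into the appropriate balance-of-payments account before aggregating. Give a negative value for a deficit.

Goods: -1019.3 + 1953.4 + 2084.0 + 4946.8 - 1474.5 - 3097.3 + 1513.5 = 4906.6
Services: 535.3 + 1747.0 - 626.6 = 1655.7
Primary income: -316.5 - 286.3 + 203.2 = -399.6
Secondary income: -184.0 + 166.8 = -17.2
Current account = 4906.6 + 1655.7 + (-399.6) + (-17.2) = 6145.5
(Excluded from the current account — financial account: acquisition of a foreign subsidiary by a resident firm (outward FDI) 1241.8, foreign purchases of domestic corporate bonds 1922.1, purchases of foreign government bonds by domestic residents 2400.1, borrowing by resident firms from foreign banks 767.1; capital account: debt forgiveness received from foreign official creditors 165.6, acquisition of foreign patents and trademarks (non-produced assets) 203.9.)

6145.5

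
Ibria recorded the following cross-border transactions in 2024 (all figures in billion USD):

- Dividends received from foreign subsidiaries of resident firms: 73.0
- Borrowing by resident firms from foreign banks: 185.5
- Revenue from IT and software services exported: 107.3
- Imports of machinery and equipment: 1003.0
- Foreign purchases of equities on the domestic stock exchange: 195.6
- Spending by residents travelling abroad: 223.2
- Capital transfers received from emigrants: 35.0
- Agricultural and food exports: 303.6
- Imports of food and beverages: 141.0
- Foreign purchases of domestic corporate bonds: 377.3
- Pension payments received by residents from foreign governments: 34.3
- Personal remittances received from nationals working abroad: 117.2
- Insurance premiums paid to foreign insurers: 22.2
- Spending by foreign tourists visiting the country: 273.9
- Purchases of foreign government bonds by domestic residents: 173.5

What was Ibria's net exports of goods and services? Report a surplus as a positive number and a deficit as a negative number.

-704.6

Goods: 303.6 - 1003.0 - 141.0 = -840.4
Services: 107.3 - 22.2 + 273.9 - 223.2 = 135.8
Trade balance = -840.4 + 135.8 = -704.6
(Excluded from the trade balance — primary income: dividends received from foreign subsidiaries of resident firms 73.0; financial account: borrowing by resident firms from foreign banks 185.5, foreign purchases of equities on the domestic stock exchange 195.6, foreign purchases of domestic corporate bonds 377.3, purchases of foreign government bonds by domestic residents 173.5; capital account: capital transfers received from emigrants 35.0; secondary income: pension payments received by residents from foreign governments 34.3, personal remittances received from nationals working abroad 117.2.)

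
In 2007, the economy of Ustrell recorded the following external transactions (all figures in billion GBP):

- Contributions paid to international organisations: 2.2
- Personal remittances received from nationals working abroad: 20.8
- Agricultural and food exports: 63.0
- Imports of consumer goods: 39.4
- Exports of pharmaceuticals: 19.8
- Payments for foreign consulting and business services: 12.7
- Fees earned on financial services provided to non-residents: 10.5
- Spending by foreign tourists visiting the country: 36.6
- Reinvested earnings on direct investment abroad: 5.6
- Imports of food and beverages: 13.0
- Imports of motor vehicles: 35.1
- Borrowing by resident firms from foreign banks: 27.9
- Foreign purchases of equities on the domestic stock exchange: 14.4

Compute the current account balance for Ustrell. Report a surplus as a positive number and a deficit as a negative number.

53.9

Goods: 63.0 + 19.8 - 35.1 - 13.0 - 39.4 = -4.7
Services: -12.7 + 10.5 + 36.6 = 34.4
Primary income: 5.6
Secondary income: 20.8 - 2.2 = 18.6
Current account = (-4.7) + 34.4 + 5.6 + 18.6 = 53.9
(Excluded from the current account — financial account: borrowing by resident firms from foreign banks 27.9, foreign purchases of equities on the domestic stock exchange 14.4.)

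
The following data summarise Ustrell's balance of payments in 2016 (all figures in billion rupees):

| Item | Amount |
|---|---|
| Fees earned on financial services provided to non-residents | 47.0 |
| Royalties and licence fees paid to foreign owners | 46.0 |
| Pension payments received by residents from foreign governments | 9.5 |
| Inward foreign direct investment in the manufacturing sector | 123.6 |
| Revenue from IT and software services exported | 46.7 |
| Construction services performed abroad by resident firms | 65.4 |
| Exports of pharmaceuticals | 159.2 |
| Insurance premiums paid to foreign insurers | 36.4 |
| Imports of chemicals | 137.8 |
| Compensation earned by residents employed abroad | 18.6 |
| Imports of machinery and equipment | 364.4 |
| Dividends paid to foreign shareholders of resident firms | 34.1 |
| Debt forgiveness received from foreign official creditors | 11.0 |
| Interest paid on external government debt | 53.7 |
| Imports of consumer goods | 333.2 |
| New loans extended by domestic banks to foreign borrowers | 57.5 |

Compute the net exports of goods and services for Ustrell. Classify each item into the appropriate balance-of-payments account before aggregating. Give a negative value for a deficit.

-599.5

Goods: -364.4 - 333.2 - 137.8 + 159.2 = -676.2
Services: -46.0 + 47.0 + 65.4 - 36.4 + 46.7 = 76.7
Trade balance = -676.2 + 76.7 = -599.5
(Excluded from the trade balance — secondary income: pension payments received by residents from foreign governments 9.5; financial account: inward foreign direct investment in the manufacturing sector 123.6, new loans extended by domestic banks to foreign borrowers 57.5; primary income: compensation earned by residents employed abroad 18.6, dividends paid to foreign shareholders of resident firms 34.1, interest paid on external government debt 53.7; capital account: debt forgiveness received from foreign official creditors 11.0.)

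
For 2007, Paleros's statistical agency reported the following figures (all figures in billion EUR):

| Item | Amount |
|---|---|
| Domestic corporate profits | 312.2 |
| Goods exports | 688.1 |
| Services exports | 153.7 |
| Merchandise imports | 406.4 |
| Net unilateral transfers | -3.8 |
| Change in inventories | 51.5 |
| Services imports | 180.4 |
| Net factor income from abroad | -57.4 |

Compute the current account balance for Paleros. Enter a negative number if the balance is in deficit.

Goods balance = 688.1 - 406.4 = 281.7
Services balance = 153.7 - 180.4 = -26.7
Trade balance (goods + services) = 281.7 + (-26.7) = 255.0
Net primary income = -57.4
Net secondary income = -3.8
Current account = 255.0 + (-57.4) + (-3.8) = 193.8

193.8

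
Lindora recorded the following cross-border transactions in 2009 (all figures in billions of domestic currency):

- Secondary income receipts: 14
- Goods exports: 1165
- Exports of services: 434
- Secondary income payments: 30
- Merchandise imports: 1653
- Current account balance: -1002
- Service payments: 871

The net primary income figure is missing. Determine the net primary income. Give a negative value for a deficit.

-61

Current account = goods balance + services balance + net primary income + net secondary income
Sum of the known components = -941
Net primary income = CA - (known components) = -1002 - (-941) = -61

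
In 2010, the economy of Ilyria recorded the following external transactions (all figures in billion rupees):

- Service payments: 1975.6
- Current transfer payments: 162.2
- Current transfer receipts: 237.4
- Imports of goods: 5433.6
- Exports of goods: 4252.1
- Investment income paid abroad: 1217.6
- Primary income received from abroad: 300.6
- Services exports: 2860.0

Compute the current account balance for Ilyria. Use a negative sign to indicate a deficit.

Goods balance = 4252.1 - 5433.6 = -1181.5
Services balance = 2860.0 - 1975.6 = 884.4
Trade balance (goods + services) = -1181.5 + 884.4 = -297.1
Net primary income = 300.6 - 1217.6 = -917.0
Net secondary income = 237.4 - 162.2 = 75.2
Current account = -297.1 + (-917.0) + 75.2 = -1138.9

-1138.9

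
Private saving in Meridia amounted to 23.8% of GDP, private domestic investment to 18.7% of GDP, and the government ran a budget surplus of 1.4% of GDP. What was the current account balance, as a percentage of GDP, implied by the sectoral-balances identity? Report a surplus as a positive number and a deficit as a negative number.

By the sectoral-balances identity, CA = (S_private - I) + (T - G).
Private balance = 23.8 - 18.7 = 5.1
Government balance (T - G) = 1.4
CA = 5.1 + 1.4 = 6.5

6.5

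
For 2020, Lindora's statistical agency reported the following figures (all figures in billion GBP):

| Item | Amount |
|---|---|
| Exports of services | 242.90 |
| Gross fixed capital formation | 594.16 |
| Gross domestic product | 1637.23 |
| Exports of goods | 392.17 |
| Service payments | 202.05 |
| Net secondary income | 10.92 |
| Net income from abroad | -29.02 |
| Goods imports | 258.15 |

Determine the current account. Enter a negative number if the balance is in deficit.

156.77

Goods balance = 392.17 - 258.15 = 134.02
Services balance = 242.90 - 202.05 = 40.85
Trade balance (goods + services) = 134.02 + 40.85 = 174.87
Net primary income = -29.02
Net secondary income = 10.92
Current account = 174.87 + (-29.02) + 10.92 = 156.77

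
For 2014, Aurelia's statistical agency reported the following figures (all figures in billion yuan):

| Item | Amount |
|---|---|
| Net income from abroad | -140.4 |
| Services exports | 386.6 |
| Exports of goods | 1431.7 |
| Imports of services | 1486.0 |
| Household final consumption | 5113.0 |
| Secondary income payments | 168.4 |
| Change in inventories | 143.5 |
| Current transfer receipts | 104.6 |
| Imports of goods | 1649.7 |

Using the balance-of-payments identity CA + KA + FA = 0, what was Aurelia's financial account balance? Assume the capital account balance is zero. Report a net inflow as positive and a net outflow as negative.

1521.6

Goods balance = 1431.7 - 1649.7 = -218.0
Services balance = 386.6 - 1486.0 = -1099.4
Trade balance (goods + services) = -218.0 + (-1099.4) = -1317.4
Net primary income = -140.4
Net secondary income = 104.6 - 168.4 = -63.8
Current account = -1317.4 + (-140.4) + (-63.8) = -1521.6
Financial account = -(-1521.6) = 1521.6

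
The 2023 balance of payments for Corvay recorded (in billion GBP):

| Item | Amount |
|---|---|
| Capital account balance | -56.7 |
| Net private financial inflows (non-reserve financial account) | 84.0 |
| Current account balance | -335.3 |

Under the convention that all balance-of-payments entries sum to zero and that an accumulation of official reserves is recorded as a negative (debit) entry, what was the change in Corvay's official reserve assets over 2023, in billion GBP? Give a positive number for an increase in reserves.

Official reserve transactions balance = -((-335.3) + (-56.7) + 84.0) = 308.0
An accumulation of reserves is recorded as a debit (negative entry), so the change in the stock of reserves is the negative of that balance.
Change in official reserves = -(308.0) = -308.0

-308.0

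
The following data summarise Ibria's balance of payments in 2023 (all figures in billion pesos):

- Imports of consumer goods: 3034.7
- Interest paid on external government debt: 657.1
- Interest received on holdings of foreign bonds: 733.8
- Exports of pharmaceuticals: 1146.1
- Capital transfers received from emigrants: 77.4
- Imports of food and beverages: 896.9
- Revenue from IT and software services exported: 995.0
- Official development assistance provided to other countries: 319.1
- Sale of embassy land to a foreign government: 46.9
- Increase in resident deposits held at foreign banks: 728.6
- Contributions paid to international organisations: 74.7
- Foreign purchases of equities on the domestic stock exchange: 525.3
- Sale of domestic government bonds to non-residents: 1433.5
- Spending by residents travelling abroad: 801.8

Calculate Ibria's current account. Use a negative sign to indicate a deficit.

-2909.4

Goods: -3034.7 + 1146.1 - 896.9 = -2785.5
Services: -801.8 + 995.0 = 193.2
Primary income: 733.8 - 657.1 = 76.7
Secondary income: -74.7 - 319.1 = -393.8
Current account = (-2785.5) + 193.2 + 76.7 + (-393.8) = -2909.4
(Excluded from the current account — capital account: capital transfers received from emigrants 77.4, sale of embassy land to a foreign government 46.9; financial account: increase in resident deposits held at foreign banks 728.6, foreign purchases of equities on the domestic stock exchange 525.3, sale of domestic government bonds to non-residents 1433.5.)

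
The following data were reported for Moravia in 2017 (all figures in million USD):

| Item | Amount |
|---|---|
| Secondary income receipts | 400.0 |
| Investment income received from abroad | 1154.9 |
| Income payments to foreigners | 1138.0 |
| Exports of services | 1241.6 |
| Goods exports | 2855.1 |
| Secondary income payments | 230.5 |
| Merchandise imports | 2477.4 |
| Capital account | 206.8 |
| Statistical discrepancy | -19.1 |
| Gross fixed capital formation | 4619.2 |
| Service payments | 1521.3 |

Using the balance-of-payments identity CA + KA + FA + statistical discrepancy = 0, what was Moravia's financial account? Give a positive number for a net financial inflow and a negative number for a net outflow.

Goods balance = 2855.1 - 2477.4 = 377.7
Services balance = 1241.6 - 1521.3 = -279.7
Trade balance (goods + services) = 377.7 + (-279.7) = 98.0
Net primary income = 1154.9 - 1138.0 = 16.9
Net secondary income = 400.0 - 230.5 = 169.5
Current account = 98.0 + 16.9 + 169.5 = 284.4
Financial account = -(284.4 + 206.8 + (-19.1)) = -472.1

-472.1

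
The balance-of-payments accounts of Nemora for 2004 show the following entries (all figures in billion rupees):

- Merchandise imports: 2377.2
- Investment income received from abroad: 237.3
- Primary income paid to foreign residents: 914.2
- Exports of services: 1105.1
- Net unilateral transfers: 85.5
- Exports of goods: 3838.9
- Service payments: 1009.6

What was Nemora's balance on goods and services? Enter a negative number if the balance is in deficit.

1557.2

Goods balance = 3838.9 - 2377.2 = 1461.7
Services balance = 1105.1 - 1009.6 = 95.5
Trade balance (goods + services) = 1461.7 + 95.5 = 1557.2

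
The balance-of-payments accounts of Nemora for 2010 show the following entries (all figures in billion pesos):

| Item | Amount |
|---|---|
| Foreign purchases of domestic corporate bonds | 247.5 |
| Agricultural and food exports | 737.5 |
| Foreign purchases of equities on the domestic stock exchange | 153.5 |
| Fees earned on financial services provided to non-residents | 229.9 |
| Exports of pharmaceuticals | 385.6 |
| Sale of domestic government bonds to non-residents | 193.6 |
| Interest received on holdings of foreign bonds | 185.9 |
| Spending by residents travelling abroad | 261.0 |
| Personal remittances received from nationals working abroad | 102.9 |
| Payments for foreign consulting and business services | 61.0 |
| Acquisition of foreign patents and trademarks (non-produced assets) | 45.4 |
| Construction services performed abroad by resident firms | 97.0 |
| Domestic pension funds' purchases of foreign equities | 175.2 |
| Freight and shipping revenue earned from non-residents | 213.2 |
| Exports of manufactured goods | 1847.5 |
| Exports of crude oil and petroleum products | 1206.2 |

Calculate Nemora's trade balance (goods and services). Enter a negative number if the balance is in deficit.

4394.9

Goods: 1847.5 + 1206.2 + 385.6 + 737.5 = 4176.8
Services: 97.0 - 61.0 - 261.0 + 229.9 + 213.2 = 218.1
Trade balance = 4176.8 + 218.1 = 4394.9
(Excluded from the trade balance — financial account: foreign purchases of domestic corporate bonds 247.5, foreign purchases of equities on the domestic stock exchange 153.5, sale of domestic government bonds to non-residents 193.6, domestic pension funds' purchases of foreign equities 175.2; primary income: interest received on holdings of foreign bonds 185.9; secondary income: personal remittances received from nationals working abroad 102.9; capital account: acquisition of foreign patents and trademarks (non-produced assets) 45.4.)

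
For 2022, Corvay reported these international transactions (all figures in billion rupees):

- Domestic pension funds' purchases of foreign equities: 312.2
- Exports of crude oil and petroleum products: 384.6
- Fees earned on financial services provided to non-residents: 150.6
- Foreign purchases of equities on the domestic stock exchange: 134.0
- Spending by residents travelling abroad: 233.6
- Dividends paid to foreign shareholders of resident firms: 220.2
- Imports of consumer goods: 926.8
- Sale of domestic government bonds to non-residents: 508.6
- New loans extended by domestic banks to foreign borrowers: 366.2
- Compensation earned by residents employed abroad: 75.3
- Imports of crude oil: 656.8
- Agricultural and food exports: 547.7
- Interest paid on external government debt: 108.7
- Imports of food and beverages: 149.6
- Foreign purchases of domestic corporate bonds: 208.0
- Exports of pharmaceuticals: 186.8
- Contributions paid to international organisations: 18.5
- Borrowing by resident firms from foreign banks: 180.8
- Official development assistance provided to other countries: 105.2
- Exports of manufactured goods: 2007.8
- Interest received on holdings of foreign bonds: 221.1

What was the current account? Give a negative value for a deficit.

1154.5

Goods: -656.8 + 2007.8 + 384.6 + 186.8 - 926.8 - 149.6 + 547.7 = 1393.7
Services: 150.6 - 233.6 = -83.0
Primary income: 75.3 - 108.7 + 221.1 - 220.2 = -32.5
Secondary income: -18.5 - 105.2 = -123.7
Current account = 1393.7 + (-83.0) + (-32.5) + (-123.7) = 1154.5
(Excluded from the current account — financial account: domestic pension funds' purchases of foreign equities 312.2, foreign purchases of equities on the domestic stock exchange 134.0, sale of domestic government bonds to non-residents 508.6, new loans extended by domestic banks to foreign borrowers 366.2, foreign purchases of domestic corporate bonds 208.0, borrowing by resident firms from foreign banks 180.8.)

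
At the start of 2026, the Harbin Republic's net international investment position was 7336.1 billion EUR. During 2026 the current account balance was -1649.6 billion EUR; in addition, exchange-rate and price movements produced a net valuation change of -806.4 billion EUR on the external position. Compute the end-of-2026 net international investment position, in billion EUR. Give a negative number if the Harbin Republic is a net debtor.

4880.1

Change in NIIP = current account + net valuation change = -1649.6 + (-806.4) = -2456.0
End-of-year NIIP = 7336.1 + (-2456.0) = 4880.1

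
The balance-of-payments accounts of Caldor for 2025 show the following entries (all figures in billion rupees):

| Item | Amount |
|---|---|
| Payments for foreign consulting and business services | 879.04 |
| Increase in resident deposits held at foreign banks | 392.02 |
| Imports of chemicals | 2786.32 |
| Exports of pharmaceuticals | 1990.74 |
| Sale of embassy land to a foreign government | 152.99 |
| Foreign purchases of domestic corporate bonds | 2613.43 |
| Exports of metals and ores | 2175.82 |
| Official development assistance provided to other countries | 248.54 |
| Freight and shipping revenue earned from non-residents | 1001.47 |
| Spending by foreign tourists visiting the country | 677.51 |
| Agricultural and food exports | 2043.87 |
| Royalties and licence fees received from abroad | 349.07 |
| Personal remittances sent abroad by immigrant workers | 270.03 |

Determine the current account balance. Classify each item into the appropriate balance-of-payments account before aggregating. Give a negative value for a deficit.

4054.55

Goods: -2786.32 + 2043.87 + 1990.74 + 2175.82 = 3424.11
Services: 1001.47 + 677.51 - 879.04 + 349.07 = 1149.01
Secondary income: -248.54 - 270.03 = -518.57
Current account = 3424.11 + 1149.01 + (-518.57) = 4054.55
(Excluded from the current account — financial account: increase in resident deposits held at foreign banks 392.02, foreign purchases of domestic corporate bonds 2613.43; capital account: sale of embassy land to a foreign government 152.99.)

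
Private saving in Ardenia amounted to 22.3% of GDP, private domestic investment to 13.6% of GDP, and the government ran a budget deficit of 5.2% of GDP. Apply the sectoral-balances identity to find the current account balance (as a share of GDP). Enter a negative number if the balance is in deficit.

By the sectoral-balances identity, CA = (S_private - I) + (T - G).
Private balance = 22.3 - 13.6 = 8.7
Government balance (T - G) = -5.2
CA = 8.7 + (-5.2) = 3.5

3.5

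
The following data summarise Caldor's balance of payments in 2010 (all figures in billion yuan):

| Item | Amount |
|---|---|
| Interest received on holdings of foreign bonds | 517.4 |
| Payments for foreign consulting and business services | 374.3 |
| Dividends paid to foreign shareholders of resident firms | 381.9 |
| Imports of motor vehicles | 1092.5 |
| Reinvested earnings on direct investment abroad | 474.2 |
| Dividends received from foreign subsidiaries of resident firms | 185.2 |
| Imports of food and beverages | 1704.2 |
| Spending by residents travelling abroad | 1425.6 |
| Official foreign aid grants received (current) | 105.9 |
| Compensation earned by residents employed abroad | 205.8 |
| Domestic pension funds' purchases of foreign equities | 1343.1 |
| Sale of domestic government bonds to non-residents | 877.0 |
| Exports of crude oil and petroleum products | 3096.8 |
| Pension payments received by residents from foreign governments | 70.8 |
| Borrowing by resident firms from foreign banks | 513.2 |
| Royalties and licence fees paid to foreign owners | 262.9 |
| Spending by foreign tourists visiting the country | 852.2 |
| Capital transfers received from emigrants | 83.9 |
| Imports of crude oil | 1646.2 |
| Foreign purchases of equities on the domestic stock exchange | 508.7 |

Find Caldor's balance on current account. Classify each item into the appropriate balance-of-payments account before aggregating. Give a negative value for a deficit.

-1379.3

Goods: -1704.2 - 1646.2 + 3096.8 - 1092.5 = -1346.1
Services: -262.9 - 1425.6 + 852.2 - 374.3 = -1210.6
Primary income: 517.4 + 474.2 - 381.9 + 185.2 + 205.8 = 1000.7
Secondary income: 105.9 + 70.8 = 176.7
Current account = (-1346.1) + (-1210.6) + 1000.7 + 176.7 = -1379.3
(Excluded from the current account — financial account: domestic pension funds' purchases of foreign equities 1343.1, sale of domestic government bonds to non-residents 877.0, borrowing by resident firms from foreign banks 513.2, foreign purchases of equities on the domestic stock exchange 508.7; capital account: capital transfers received from emigrants 83.9.)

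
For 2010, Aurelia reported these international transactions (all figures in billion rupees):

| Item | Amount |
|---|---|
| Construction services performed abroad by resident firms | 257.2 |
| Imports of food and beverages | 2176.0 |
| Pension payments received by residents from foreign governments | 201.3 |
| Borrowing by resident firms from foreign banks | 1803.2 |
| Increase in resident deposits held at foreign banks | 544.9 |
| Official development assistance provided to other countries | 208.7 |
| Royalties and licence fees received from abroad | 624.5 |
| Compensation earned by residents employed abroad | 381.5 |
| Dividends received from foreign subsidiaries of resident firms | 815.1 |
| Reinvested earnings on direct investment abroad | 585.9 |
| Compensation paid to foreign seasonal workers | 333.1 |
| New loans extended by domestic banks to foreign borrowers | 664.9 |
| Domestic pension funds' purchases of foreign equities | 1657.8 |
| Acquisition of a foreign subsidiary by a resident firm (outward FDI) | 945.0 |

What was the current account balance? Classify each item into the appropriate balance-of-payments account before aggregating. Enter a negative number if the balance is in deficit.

Goods: -2176.0
Services: 257.2 + 624.5 = 881.7
Primary income: 585.9 + 815.1 + 381.5 - 333.1 = 1449.4
Secondary income: -208.7 + 201.3 = -7.4
Current account = (-2176.0) + 881.7 + 1449.4 + (-7.4) = 147.7
(Excluded from the current account — financial account: borrowing by resident firms from foreign banks 1803.2, increase in resident deposits held at foreign banks 544.9, new loans extended by domestic banks to foreign borrowers 664.9, domestic pension funds' purchases of foreign equities 1657.8, acquisition of a foreign subsidiary by a resident firm (outward FDI) 945.0.)

147.7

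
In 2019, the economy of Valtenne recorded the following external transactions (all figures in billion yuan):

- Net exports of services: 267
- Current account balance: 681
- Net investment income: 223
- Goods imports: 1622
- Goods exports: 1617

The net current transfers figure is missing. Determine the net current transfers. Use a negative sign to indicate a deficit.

196

Current account = goods balance + services balance + net primary income + net secondary income
Sum of the known components = 485
Net current transfers = CA - (known components) = 681 - 485 = 196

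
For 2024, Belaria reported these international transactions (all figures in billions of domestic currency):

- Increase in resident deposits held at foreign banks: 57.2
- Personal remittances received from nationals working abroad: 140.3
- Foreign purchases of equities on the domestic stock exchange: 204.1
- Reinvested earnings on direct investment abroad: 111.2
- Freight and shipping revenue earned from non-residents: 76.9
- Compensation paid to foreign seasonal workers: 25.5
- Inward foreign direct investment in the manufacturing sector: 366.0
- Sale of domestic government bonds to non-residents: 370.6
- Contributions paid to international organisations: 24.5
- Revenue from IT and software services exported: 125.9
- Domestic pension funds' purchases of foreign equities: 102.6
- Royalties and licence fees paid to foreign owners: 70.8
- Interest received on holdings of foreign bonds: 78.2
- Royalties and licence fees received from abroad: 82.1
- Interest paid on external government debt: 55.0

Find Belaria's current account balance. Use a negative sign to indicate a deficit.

Services: 82.1 + 76.9 - 70.8 + 125.9 = 214.1
Primary income: 78.2 - 55.0 - 25.5 + 111.2 = 108.9
Secondary income: 140.3 - 24.5 = 115.8
Current account = 214.1 + 108.9 + 115.8 = 438.8
(Excluded from the current account — financial account: increase in resident deposits held at foreign banks 57.2, foreign purchases of equities on the domestic stock exchange 204.1, inward foreign direct investment in the manufacturing sector 366.0, sale of domestic government bonds to non-residents 370.6, domestic pension funds' purchases of foreign equities 102.6.)

438.8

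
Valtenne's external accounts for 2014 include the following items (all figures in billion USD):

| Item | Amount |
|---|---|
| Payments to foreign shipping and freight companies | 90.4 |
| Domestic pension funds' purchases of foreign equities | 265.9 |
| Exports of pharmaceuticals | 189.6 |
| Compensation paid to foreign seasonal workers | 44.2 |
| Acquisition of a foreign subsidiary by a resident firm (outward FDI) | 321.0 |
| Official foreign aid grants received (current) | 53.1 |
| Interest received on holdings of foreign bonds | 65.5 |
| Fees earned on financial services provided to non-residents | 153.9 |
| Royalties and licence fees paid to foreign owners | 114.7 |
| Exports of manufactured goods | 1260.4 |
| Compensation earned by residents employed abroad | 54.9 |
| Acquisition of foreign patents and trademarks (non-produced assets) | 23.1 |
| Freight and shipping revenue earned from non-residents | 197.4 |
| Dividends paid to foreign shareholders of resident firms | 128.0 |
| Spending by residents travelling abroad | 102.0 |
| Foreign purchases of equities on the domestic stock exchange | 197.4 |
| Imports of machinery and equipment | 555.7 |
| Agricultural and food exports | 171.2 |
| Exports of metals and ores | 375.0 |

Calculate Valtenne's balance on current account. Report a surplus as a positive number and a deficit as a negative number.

Goods: 189.6 - 555.7 + 171.2 + 1260.4 + 375.0 = 1440.5
Services: -102.0 + 197.4 + 153.9 - 90.4 - 114.7 = 44.2
Primary income: -128.0 + 54.9 - 44.2 + 65.5 = -51.8
Secondary income: 53.1
Current account = 1440.5 + 44.2 + (-51.8) + 53.1 = 1486.0
(Excluded from the current account — financial account: domestic pension funds' purchases of foreign equities 265.9, acquisition of a foreign subsidiary by a resident firm (outward FDI) 321.0, foreign purchases of equities on the domestic stock exchange 197.4; capital account: acquisition of foreign patents and trademarks (non-produced assets) 23.1.)

1486.0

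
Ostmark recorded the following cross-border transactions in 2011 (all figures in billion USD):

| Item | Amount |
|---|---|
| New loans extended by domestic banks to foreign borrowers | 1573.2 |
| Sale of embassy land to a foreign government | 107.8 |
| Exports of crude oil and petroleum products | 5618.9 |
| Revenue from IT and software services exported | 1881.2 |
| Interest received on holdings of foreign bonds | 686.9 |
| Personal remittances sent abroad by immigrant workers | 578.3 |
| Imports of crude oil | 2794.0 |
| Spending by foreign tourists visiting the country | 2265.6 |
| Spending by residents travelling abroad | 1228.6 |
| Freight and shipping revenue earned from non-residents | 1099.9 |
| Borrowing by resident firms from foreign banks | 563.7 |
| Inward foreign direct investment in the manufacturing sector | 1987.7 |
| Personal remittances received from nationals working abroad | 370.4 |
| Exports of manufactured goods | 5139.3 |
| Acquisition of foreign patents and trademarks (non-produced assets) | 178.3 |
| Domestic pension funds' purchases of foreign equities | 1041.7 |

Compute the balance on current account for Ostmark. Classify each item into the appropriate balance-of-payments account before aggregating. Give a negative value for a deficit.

12461.3

Goods: 5139.3 - 2794.0 + 5618.9 = 7964.2
Services: 1099.9 + 2265.6 - 1228.6 + 1881.2 = 4018.1
Primary income: 686.9
Secondary income: -578.3 + 370.4 = -207.9
Current account = 7964.2 + 4018.1 + 686.9 + (-207.9) = 12461.3
(Excluded from the current account — financial account: new loans extended by domestic banks to foreign borrowers 1573.2, borrowing by resident firms from foreign banks 563.7, inward foreign direct investment in the manufacturing sector 1987.7, domestic pension funds' purchases of foreign equities 1041.7; capital account: sale of embassy land to a foreign government 107.8, acquisition of foreign patents and trademarks (non-produced assets) 178.3.)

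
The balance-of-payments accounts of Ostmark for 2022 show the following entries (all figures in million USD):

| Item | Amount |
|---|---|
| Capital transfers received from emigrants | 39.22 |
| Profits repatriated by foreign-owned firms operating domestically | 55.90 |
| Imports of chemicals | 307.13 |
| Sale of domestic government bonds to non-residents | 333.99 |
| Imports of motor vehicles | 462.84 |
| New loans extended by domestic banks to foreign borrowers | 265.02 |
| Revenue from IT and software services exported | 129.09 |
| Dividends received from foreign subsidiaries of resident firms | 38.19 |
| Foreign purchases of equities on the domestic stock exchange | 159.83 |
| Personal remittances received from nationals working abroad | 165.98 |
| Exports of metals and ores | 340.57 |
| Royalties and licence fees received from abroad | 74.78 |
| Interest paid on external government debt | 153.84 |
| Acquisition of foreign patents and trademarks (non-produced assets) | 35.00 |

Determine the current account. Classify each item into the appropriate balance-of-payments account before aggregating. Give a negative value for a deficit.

-231.10

Goods: -307.13 - 462.84 + 340.57 = -429.40
Services: 129.09 + 74.78 = 203.87
Primary income: -55.90 + 38.19 - 153.84 = -171.55
Secondary income: 165.98
Current account = (-429.40) + 203.87 + (-171.55) + 165.98 = -231.10
(Excluded from the current account — capital account: capital transfers received from emigrants 39.22, acquisition of foreign patents and trademarks (non-produced assets) 35.00; financial account: sale of domestic government bonds to non-residents 333.99, new loans extended by domestic banks to foreign borrowers 265.02, foreign purchases of equities on the domestic stock exchange 159.83.)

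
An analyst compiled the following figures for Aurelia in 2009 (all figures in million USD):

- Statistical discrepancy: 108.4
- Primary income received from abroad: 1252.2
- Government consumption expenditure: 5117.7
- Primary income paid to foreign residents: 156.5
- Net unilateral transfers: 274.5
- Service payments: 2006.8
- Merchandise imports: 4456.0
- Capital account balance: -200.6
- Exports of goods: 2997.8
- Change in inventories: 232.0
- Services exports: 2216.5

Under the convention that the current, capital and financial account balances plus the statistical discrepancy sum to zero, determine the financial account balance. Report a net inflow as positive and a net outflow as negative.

-29.5

Goods balance = 2997.8 - 4456.0 = -1458.2
Services balance = 2216.5 - 2006.8 = 209.7
Trade balance (goods + services) = -1458.2 + 209.7 = -1248.5
Net primary income = 1252.2 - 156.5 = 1095.7
Net secondary income = 274.5
Current account = -1248.5 + 1095.7 + 274.5 = 121.7
Financial account = -(121.7 + (-200.6) + 108.4) = -29.5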